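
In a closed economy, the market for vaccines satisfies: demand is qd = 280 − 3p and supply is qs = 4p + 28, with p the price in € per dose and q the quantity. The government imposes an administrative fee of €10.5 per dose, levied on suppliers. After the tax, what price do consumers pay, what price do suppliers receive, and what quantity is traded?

Before the tax: set 280 − 3p = 4p + 28 → p* = €36, q* = 172.
With the tax collected from suppliers, supply shifts: qs = 4(p − 10.5) + 28.
New equilibrium: consumers pay €42, suppliers receive €31.5, q = 154. (Wedge: pb − ps = 10.5.)
The less price-elastic side of the market bears the larger share of a per-unit tax.

Consumers pay €42; suppliers receive €31.5; quantity = 154.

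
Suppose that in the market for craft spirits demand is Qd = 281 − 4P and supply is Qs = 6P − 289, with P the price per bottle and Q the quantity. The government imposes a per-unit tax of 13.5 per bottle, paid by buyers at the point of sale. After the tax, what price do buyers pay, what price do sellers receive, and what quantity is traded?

Buyers pay 65.1; sellers receive 51.6; quantity = 20.6.

Before the tax: set 281 − 4P = 6P − 289 → P* = 57, Q* = 53.
With the tax collected from buyers, demand (in seller-price terms) shifts: Qd = 281 − 4(P + 13.5).
New equilibrium: buyers pay 65.1, sellers receive 51.6, Q = 20.6. (Wedge: Pb − Ps = 13.5.)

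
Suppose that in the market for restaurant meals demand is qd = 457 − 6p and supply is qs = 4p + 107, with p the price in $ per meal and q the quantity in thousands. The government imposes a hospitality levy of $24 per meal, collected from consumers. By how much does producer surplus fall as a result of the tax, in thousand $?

Producer surplus falls by $3142.08 thousand.

Without the tax, 457 − 6p = 4p + 107 gives 10p = 350, so p* = $35 and q* = 247.
With the tax collected from consumers, demand (in seller-price terms) shifts: qd = 457 − 6(p + 24).
Solving gives q = 189.4 with consumers paying $44.6 and producers receiving $20.6 (the $24 wedge).
ΔPS is the trapezoid between Q = 189.4 and Q = 247 of height $14.4: ½ · (247 + 189.4) · 14.4 = $3142.08.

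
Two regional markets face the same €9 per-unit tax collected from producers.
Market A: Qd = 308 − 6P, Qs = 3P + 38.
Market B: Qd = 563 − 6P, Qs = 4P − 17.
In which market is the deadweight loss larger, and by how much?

Market B, by €16.2.

Market A: pre-tax P* = €30, Q* = 128; post-tax Q = 110; deadweight loss = €81.
Market B: pre-tax P* = €58, Q* = 215; post-tax Q = 193.4; deadweight loss = €97.2.
Difference: €81 vs €97.2 → market B is larger by €16.2.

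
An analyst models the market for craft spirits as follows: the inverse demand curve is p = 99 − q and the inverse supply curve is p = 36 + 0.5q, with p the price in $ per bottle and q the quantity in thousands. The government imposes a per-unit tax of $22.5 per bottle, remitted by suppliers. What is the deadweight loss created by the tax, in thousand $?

Rewrite in direct form: qd = 99 − p and qs = 2p − 72.
Before the tax: set 99 − p = 2p − 72 → p* = $57, q* = 42.
With the tax collected from suppliers, supply shifts: qs = 2(p − 22.5) − 72.
Solving gives q = 27 with consumers paying $72 and suppliers receiving $49.5 (the $22.5 wedge).
Quantity falls by |ΔQ| = |42 − 27| = 15.
DWL = ½ · t · |ΔQ| = ½ · 22.5 · 15 = $168.75.

Deadweight loss = $168.75 thousand.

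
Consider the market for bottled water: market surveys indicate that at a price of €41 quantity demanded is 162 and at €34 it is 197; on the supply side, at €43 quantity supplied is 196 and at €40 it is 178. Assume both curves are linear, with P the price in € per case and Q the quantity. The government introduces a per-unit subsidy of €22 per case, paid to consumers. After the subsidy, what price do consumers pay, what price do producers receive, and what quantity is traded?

Demand slope: (197 − 162)/(34 − 41) = -5, so Qd = 367 − 5P.
Supply slope: (178 − 196)/(40 − 43) = 6, so Qs = 6P − 62.
Before the subsidy: set 367 − 5P = 6P − 62 → P* = €39, Q* = 172.
With a per-unit subsidy paid to consumers, each effectively pays P − 22, so demand becomes Qd = 367 − 5(P − 22).
Solving gives Q = 232 with consumers paying €27 and producers receiving €49 (the €22 wedge).

Consumers pay €27; producers receive €49; quantity = 232.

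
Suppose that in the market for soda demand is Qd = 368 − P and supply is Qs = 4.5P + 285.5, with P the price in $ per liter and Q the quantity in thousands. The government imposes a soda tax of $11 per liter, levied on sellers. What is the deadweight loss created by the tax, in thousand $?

Deadweight loss = $49.5 thousand.

Before the tax: set 368 − P = 4.5P + 285.5 → P* = $15, Q* = 353.
With the tax collected from sellers, supply shifts: Qs = 4.5(P − 11) + 285.5.
Solving gives Q = 344 with buyers paying $24 and sellers receiving $13 (the $11 wedge).
Quantity falls by |ΔQ| = |353 − 344| = 9.
DWL = ½ · t · |ΔQ| = ½ · 11 · 9 = $49.5.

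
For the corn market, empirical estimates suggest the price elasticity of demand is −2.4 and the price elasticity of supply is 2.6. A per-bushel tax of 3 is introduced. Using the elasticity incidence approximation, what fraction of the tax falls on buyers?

Buyers' share ≈ 0.52.

Incidence ratio: buyers' share ≈ εs / (εs + |εd|) = 2.6 / (2.6 + 2.4) = 0.52.
Supply is the more elastic side, so buyers bear the larger share.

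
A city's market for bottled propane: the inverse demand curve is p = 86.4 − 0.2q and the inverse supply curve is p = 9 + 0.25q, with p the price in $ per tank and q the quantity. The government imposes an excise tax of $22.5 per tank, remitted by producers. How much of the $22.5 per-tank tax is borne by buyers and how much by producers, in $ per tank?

Rewrite in direct form: qd = 432 − 5p and qs = 4p − 36.
Without the tax, 432 − 5p = 4p − 36 gives 9p = 468, so p* = $52 and q* = 172.
With the tax collected from producers, supply shifts: qs = 4(p − 22.5) − 36.
New equilibrium: buyers pay $62, producers receive $39.5, q = 122. (Wedge: pb − ps = 22.5.)
Burden on buyers: $10; on producers: $12.5. (They sum to $22.5.)
The less price-elastic side of the market bears the larger share of a per-unit tax.

Buyers bear $10 per tank; producers bear $12.5 per tank.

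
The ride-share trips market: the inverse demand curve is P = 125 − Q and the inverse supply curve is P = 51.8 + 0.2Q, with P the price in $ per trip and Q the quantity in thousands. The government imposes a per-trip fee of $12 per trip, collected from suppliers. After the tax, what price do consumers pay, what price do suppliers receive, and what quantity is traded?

Consumers pay $74; suppliers receive $62; quantity = 51.

Rewrite in direct form: Qd = 125 − P and Qs = 5P − 259.
Without the tax, 125 − P = 5P − 259 gives 6P = 384, so P* = $64 and Q* = 61.
With the tax collected from suppliers, supply shifts: Qs = 5(P − 12) − 259.
New equilibrium: consumers pay $74, suppliers receive $62, Q = 51. (Wedge: Pb − Ps = 12.)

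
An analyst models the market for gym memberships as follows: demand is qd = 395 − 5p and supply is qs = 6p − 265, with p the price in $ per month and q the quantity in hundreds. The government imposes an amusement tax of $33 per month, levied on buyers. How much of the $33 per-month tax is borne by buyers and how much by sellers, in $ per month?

Buyers bear $18 per month; sellers bear $15 per month.

Before the tax: set 395 − 5p = 6p − 265 → p* = $60, q* = 95.
With the tax collected from buyers, demand (in seller-price terms) shifts: qd = 395 − 5(p + 33).
New equilibrium: buyers pay $78, sellers receive $45, q = 5. (Wedge: pb − ps = 33.)
Burden on buyers: $18; on sellers: $15. (They sum to $33.)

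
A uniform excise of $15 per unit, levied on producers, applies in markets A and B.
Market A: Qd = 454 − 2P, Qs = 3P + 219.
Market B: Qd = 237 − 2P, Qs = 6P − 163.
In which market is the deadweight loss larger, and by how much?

Market B, by $33.75.

Market A: pre-tax P* = $47, Q* = 360; post-tax Q = 342; deadweight loss = $135.
Market B: pre-tax P* = $50, Q* = 137; post-tax Q = 114.5; deadweight loss = $168.75.
Difference: $135 vs $168.75 → market B is larger by $33.75.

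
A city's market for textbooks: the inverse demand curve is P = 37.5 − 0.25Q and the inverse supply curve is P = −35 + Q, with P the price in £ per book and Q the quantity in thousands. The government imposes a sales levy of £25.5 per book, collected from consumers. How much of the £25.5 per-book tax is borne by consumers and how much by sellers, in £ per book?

Rewrite in direct form: Qd = 150 − 4P and Qs = P + 35.
Before the tax: set 150 − 4P = P + 35 → P* = £23, Q* = 58.
With the tax collected from consumers, demand (in seller-price terms) shifts: Qd = 150 − 4(P + 25.5).
Solving gives Q = 37.6 with consumers paying £28.1 and sellers receiving £2.6 (the £25.5 wedge).
Burden on consumers: £5.1; on sellers: £20.4. (They sum to £25.5.)
The less price-elastic side of the market bears the larger share of a per-unit tax.

Consumers bear £5.1 per book; sellers bear £20.4 per book.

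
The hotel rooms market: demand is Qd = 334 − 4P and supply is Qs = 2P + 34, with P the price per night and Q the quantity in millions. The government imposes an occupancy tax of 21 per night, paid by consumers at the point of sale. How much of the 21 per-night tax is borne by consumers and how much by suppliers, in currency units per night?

Without the tax, 334 − 4P = 2P + 34 gives 6P = 300, so P* = 50 and Q* = 134.
With the tax collected from consumers, demand (in seller-price terms) shifts: Qd = 334 − 4(P + 21).
Solving gives Q = 106 with consumers paying 57 and suppliers receiving 36 (the 21 wedge).
Burden on consumers: 7; on suppliers: 14. (They sum to 21.)

Consumers bear 7 per night; suppliers bear 14 per night.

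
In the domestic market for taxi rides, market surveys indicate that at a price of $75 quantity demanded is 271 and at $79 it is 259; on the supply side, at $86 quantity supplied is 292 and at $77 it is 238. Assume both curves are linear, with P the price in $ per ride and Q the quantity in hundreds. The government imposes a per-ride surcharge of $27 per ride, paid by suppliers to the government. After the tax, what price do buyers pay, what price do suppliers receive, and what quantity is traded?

Buyers pay $98; suppliers receive $71; quantity = 202.

Demand slope: (259 − 271)/(79 − 75) = -3, so Qd = 496 − 3P.
Supply slope: (238 − 292)/(77 − 86) = 6, so Qs = 6P − 224.
Without the tax, 496 − 3P = 6P − 224 gives 9P = 720, so P* = $80 and Q* = 256.
With the tax collected from suppliers, supply shifts: Qs = 6(P − 27) − 224.
Solving gives Q = 202 with buyers paying $98 and suppliers receiving $71 (the $27 wedge).
The less price-elastic side of the market bears the larger share of a per-unit tax.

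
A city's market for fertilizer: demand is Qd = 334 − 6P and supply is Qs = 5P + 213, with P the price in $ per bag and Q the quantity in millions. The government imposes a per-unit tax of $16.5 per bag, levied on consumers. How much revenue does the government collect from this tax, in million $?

Tax revenue = $3679.5 million.

Without the tax, 334 − 6P = 5P + 213 gives 11P = 121, so P* = $11 and Q* = 268.
With the tax collected from consumers, demand (in seller-price terms) shifts: Qd = 334 − 6(P + 16.5).
Solving gives Q = 223 with consumers paying $18.5 and suppliers receiving $2 (the $16.5 wedge).
Revenue = t · Q = 16.5 · 223 = $3679.5.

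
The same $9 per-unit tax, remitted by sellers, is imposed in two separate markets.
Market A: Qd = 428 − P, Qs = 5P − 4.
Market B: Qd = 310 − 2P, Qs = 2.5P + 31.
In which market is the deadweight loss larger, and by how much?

Market B, by $11.25.

Market A: pre-tax P* = $72, Q* = 356; post-tax Q = 348.5; deadweight loss = $33.75.
Market B: pre-tax P* = $62, Q* = 186; post-tax Q = 176; deadweight loss = $45.
Difference: $33.75 vs $45 → market B is larger by $11.25.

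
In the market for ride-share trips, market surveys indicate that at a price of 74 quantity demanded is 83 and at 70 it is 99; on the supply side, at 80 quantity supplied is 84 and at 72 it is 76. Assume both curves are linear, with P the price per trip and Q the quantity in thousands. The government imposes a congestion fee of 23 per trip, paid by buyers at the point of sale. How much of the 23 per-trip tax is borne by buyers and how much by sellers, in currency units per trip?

Demand slope: (99 − 83)/(70 − 74) = -4, so Qd = 379 − 4P.
Supply slope: (76 − 84)/(72 − 80) = 1, so Qs = P + 4.
Without the tax, 379 − 4P = P + 4 gives 5P = 375, so P* = 75 and Q* = 79.
With the tax collected from buyers, demand (in seller-price terms) shifts: Qd = 379 − 4(P + 23).
Solving gives Q = 60.6 with buyers paying 79.6 and sellers receiving 56.6 (the 23 wedge).
Burden on buyers: 4.6; on sellers: 18.4. (They sum to 23.)
The less price-elastic side of the market bears the larger share of a per-unit tax.

Buyers bear 4.6 per trip; sellers bear 18.4 per trip.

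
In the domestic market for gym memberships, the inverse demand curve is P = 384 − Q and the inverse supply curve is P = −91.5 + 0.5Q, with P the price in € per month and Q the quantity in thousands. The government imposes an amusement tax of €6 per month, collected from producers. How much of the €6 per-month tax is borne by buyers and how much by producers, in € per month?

Buyers bear €4 per month; producers bear €2 per month.

Rewrite in direct form: Qd = 384 − P and Qs = 2P + 183.
Before the tax: set 384 − P = 2P + 183 → P* = €67, Q* = 317.
With the tax collected from producers, supply shifts: Qs = 2(P − 6) + 183.
Solving gives Q = 313 with buyers paying €71 and producers receiving €65 (the €6 wedge).
Burden on buyers: €4; on producers: €2. (They sum to €6.)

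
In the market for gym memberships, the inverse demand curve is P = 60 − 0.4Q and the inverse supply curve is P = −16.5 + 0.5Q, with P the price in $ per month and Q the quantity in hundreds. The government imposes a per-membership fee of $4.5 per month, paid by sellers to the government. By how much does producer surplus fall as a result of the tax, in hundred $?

Producer surplus falls by $206.25 hundred.

Inverting to Q(P) form: Qd = 150 − 2.5P; Qs = 2P + 33.
Before the tax: set 150 − 2.5P = 2P + 33 → P* = $26, Q* = 85.
With the tax collected from sellers, supply shifts: Qs = 2(P − 4.5) + 33.
Solving gives Q = 80 with buyers paying $28 and sellers receiving $23.5 (the $4.5 wedge).
ΔPS is the trapezoid between Q = 80 and Q = 85 of height $2.5: ½ · (85 + 80) · 2.5 = $206.25.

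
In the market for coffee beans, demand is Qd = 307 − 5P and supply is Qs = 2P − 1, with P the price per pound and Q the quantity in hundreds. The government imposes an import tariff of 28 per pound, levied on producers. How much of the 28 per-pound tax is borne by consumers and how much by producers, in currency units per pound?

Consumers bear 8 per pound; producers bear 20 per pound.

Without the tax, 307 − 5P = 2P − 1 gives 7P = 308, so P* = 44 and Q* = 87.
With the tax collected from producers, supply shifts: Qs = 2(P − 28) − 1.
Solving gives Q = 47 with consumers paying 52 and producers receiving 24 (the 28 wedge).
Burden on consumers: 8; on producers: 20. (They sum to 28.)
The less price-elastic side of the market bears the larger share of a per-unit tax.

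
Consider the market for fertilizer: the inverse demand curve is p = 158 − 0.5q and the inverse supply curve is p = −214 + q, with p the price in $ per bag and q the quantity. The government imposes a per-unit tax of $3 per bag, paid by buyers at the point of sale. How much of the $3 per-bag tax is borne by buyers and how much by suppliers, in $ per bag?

Buyers bear $1 per bag; suppliers bear $2 per bag.

Rewrite in direct form: qd = 316 − 2p and qs = p + 214.
Before the tax: set 316 − 2p = p + 214 → p* = $34, q* = 248.
With the tax collected from buyers, demand (in seller-price terms) shifts: qd = 316 − 2(p + 3).
New equilibrium: buyers pay $35, suppliers receive $32, q = 246. (Wedge: pb − ps = 3.)
Burden on buyers: $1; on suppliers: $2. (They sum to $3.)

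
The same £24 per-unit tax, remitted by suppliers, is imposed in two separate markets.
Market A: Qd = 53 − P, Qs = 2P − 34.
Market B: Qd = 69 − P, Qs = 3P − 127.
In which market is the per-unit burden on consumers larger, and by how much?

Market A: pre-tax P* = £29, Q* = 24; post-tax Q = 8; per-unit burden on consumers = £16.
Market B: pre-tax P* = £49, Q* = 20; post-tax Q = 2; per-unit burden on consumers = £18.
Difference: £16 vs £18 → market B is larger by £2.

Market B, by £2.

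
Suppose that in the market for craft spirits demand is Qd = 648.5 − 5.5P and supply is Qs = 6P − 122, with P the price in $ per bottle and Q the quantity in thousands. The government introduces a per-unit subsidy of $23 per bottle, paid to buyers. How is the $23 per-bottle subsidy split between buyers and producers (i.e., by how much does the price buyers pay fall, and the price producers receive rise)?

Buyers gain $12 per bottle; producers gain $11 per bottle.

Without the subsidy, 648.5 − 5.5P = 6P − 122 gives 11.5P = 770.5, so P* = $67 and Q* = 280.
With a per-unit subsidy paid to buyers, each effectively pays P − 23, so demand becomes Qd = 648.5 − 5.5(P − 23).
New equilibrium: buyers pay $55, producers receive $78, Q = 346. (Wedge: Pb − Ps = −23.)
Gain to buyers: $12; to producers: $11. (They sum to $23.)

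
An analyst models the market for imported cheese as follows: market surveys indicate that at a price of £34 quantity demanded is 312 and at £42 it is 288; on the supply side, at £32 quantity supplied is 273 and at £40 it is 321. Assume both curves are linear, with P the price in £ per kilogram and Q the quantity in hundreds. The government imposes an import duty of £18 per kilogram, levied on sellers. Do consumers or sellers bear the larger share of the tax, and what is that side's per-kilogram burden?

Consumers bear the larger share: £12 per kilogram.

Demand slope: (288 − 312)/(42 − 34) = -3, so Qd = 414 − 3P.
Supply slope: (321 − 273)/(40 − 32) = 6, so Qs = 6P + 81.
Before the tax: set 414 − 3P = 6P + 81 → P* = £37, Q* = 303.
With the tax collected from sellers, supply shifts: Qs = 6(P − 18) + 81.
Solving gives Q = 267 with consumers paying £49 and sellers receiving £31 (the £18 wedge).
Per-kilogram burden: consumers £12, sellers £6.
Consumers take the larger share because demand is less price-elastic here (demand slope 3 vs supply slope 6).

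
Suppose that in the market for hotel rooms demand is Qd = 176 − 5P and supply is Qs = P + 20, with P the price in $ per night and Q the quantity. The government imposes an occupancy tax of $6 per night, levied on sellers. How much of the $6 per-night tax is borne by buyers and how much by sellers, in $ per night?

Without the tax, 176 − 5P = P + 20 gives 6P = 156, so P* = $26 and Q* = 46.
With the tax collected from sellers, supply shifts: Qs = (P − 6) + 20.
New equilibrium: buyers pay $27, sellers receive $21, Q = 41. (Wedge: Pb − Ps = 6.)
Burden on buyers: $1; on sellers: $5. (They sum to $6.)

Buyers bear $1 per night; sellers bear $5 per night.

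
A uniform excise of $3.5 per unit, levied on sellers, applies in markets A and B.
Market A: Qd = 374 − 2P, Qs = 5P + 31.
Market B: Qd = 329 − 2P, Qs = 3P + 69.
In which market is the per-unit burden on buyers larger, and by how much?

Market A, by $0.4.

Market A: pre-tax P* = $49, Q* = 276; post-tax Q = 271; per-unit burden on buyers = $2.5.
Market B: pre-tax P* = $52, Q* = 225; post-tax Q = 220.8; per-unit burden on buyers = $2.1.
Difference: $2.5 vs $2.1 → market A is larger by $0.4.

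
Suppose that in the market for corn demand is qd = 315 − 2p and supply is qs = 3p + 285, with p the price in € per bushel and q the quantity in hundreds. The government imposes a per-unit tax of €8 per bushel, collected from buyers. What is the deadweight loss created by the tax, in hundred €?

Deadweight loss = €38.4 hundred.

Before the tax: set 315 − 2p = 3p + 285 → p* = €6, q* = 303.
With the tax collected from buyers, demand (in seller-price terms) shifts: qd = 315 − 2(p + 8).
New equilibrium: buyers pay €10.8, suppliers receive €2.8, q = 293.4. (Wedge: pb − ps = 8.)
Quantity falls by |ΔQ| = |303 − 293.4| = 9.6.
DWL = ½ · t · |ΔQ| = ½ · 8 · 9.6 = €38.4.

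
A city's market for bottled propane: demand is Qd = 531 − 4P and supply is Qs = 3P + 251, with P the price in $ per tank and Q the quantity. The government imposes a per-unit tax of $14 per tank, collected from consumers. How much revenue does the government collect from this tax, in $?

Without the tax, 531 − 4P = 3P + 251 gives 7P = 280, so P* = $40 and Q* = 371.
With the tax collected from consumers, demand (in seller-price terms) shifts: Qd = 531 − 4(P + 14).
New equilibrium: consumers pay $46, sellers receive $32, Q = 347. (Wedge: Pb − Ps = 14.)
Revenue = t · Q = 14 · 347 = $4858.

Tax revenue = $4858.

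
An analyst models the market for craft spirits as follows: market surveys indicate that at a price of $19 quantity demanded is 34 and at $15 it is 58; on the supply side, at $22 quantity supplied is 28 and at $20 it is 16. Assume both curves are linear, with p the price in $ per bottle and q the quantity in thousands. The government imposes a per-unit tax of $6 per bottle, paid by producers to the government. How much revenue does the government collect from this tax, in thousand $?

Tax revenue = $24 thousand.

Demand slope: (58 − 34)/(15 − 19) = -6, so qd = 148 − 6p.
Supply slope: (16 − 28)/(20 − 22) = 6, so qs = 6p − 104.
Before the tax: set 148 − 6p = 6p − 104 → p* = $21, q* = 22.
With the tax collected from producers, supply shifts: qs = 6(p − 6) − 104.
New equilibrium: consumers pay $24, producers receive $18, q = 4. (Wedge: pb − ps = 6.)
Revenue = t · Q = 6 · 4 = $24.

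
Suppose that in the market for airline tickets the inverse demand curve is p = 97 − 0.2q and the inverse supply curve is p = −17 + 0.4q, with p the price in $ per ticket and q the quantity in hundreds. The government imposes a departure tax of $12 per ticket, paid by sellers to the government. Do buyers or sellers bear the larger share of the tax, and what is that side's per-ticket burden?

Sellers bear the larger share: $8 per ticket.

Rewrite in direct form: qd = 485 − 5p and qs = 2.5p + 42.5.
Without the tax, 485 − 5p = 2.5p + 42.5 gives 7.5p = 442.5, so p* = $59 and q* = 190.
With the tax collected from sellers, supply shifts: qs = 2.5(p − 12) + 42.5.
New equilibrium: buyers pay $63, sellers receive $51, q = 170. (Wedge: pb − ps = 12.)
Per-ticket burden: buyers $4, sellers $8.
Sellers take the larger share because supply is less price-elastic here (demand slope 5 vs supply slope 2.5).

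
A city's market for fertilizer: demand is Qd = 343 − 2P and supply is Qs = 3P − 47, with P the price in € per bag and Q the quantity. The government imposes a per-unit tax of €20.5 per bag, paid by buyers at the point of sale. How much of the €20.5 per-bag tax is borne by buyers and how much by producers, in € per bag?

Buyers bear €12.3 per bag; producers bear €8.2 per bag.

Without the tax, 343 − 2P = 3P − 47 gives 5P = 390, so P* = €78 and Q* = 187.
With the tax collected from buyers, demand (in seller-price terms) shifts: Qd = 343 − 2(P + 20.5).
Solving gives Q = 162.4 with buyers paying €90.3 and producers receiving €69.8 (the €20.5 wedge).
Burden on buyers: €12.3; on producers: €8.2. (They sum to €20.5.)
The less price-elastic side of the market bears the larger share of a per-unit tax.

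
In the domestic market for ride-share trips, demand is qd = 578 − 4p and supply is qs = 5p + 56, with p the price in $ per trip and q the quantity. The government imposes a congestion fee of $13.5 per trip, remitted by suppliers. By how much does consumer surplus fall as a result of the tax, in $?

Without the tax, 578 − 4p = 5p + 56 gives 9p = 522, so p* = $58 and q* = 346.
With the tax collected from suppliers, supply shifts: qs = 5(p − 13.5) + 56.
New equilibrium: buyers pay $65.5, suppliers receive $52, q = 316. (Wedge: pb − ps = 13.5.)
ΔCS is the trapezoid between Q = 316 and Q = 346 of height $7.5: ½ · (346 + 316) · 7.5 = $2482.5.

Consumer surplus falls by $2482.5.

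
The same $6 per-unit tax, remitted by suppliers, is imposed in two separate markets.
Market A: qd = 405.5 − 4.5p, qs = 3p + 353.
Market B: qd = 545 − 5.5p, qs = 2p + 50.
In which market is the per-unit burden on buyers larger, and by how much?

Market A, by $0.8.

Market A: pre-tax p* = $7, q* = 374; post-tax q = 363.2; per-unit burden on buyers = $2.4.
Market B: pre-tax p* = $66, q* = 182; post-tax q = 173.2; per-unit burden on buyers = $1.6.
Difference: $2.4 vs $1.6 → market A is larger by $0.8.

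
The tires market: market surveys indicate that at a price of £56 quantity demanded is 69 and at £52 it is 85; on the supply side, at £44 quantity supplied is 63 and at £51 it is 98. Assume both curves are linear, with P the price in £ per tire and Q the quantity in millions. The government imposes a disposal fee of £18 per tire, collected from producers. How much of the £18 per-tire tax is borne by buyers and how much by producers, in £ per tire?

Demand slope: (85 − 69)/(52 − 56) = -4, so Qd = 293 − 4P.
Supply slope: (98 − 63)/(51 − 44) = 5, so Qs = 5P − 157.
Without the tax, 293 − 4P = 5P − 157 gives 9P = 450, so P* = £50 and Q* = 93.
With the tax collected from producers, supply shifts: Qs = 5(P − 18) − 157.
Solving gives Q = 53 with buyers paying £60 and producers receiving £42 (the £18 wedge).
Burden on buyers: £10; on producers: £8. (They sum to £18.)

Buyers bear £10 per tire; producers bear £8 per tire.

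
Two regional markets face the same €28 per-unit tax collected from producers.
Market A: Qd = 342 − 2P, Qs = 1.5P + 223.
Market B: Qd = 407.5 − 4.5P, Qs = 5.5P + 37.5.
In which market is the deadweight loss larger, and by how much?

Market B, by €634.2.

Market A: pre-tax P* = €34, Q* = 274; post-tax Q = 250; deadweight loss = €336.
Market B: pre-tax P* = €37, Q* = 241; post-tax Q = 171.7; deadweight loss = €970.2.
Difference: €336 vs €970.2 → market B is larger by €634.2.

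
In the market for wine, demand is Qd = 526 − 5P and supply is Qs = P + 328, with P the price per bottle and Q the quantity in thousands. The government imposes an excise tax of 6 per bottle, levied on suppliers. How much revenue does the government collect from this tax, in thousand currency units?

Without the tax, 526 − 5P = P + 328 gives 6P = 198, so P* = 33 and Q* = 361.
With the tax collected from suppliers, supply shifts: Qs = (P − 6) + 328.
New equilibrium: consumers pay 34, suppliers receive 28, Q = 356. (Wedge: Pb − Ps = 6.)
Revenue = t · Q = 6 · 356 = 2136.

Tax revenue = 2136 thousand.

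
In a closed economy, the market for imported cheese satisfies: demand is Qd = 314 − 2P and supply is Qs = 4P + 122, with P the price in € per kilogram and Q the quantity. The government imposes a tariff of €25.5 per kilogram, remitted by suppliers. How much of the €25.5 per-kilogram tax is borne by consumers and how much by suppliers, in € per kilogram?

Consumers bear €17 per kilogram; suppliers bear €8.5 per kilogram.

Without the tax, 314 − 2P = 4P + 122 gives 6P = 192, so P* = €32 and Q* = 250.
With the tax collected from suppliers, supply shifts: Qs = 4(P − 25.5) + 122.
New equilibrium: consumers pay €49, suppliers receive €23.5, Q = 216. (Wedge: Pb − Ps = 25.5.)
Burden on consumers: €17; on suppliers: €8.5. (They sum to €25.5.)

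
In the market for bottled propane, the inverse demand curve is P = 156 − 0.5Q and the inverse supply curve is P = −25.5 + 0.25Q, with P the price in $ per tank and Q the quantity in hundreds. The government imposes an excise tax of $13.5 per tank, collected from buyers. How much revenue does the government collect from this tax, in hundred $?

Inverting to Q(P) form: Qd = 312 − 2P; Qs = 4P + 102.
Before the tax: set 312 − 2P = 4P + 102 → P* = $35, Q* = 242.
With the tax collected from buyers, demand (in seller-price terms) shifts: Qd = 312 − 2(P + 13.5).
New equilibrium: buyers pay $44, producers receive $30.5, Q = 224. (Wedge: Pb − Ps = 13.5.)
Revenue = t · Q = 13.5 · 224 = $3024.

Tax revenue = $3024 hundred.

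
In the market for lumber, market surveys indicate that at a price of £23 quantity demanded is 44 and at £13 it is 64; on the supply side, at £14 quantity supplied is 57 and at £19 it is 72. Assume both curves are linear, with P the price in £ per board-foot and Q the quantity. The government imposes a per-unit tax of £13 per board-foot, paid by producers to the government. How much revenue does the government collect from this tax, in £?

Demand slope: (64 − 44)/(13 − 23) = -2, so Qd = 90 − 2P.
Supply slope: (72 − 57)/(19 − 14) = 3, so Qs = 3P + 15.
Before the tax: set 90 − 2P = 3P + 15 → P* = £15, Q* = 60.
With the tax collected from producers, supply shifts: Qs = 3(P − 13) + 15.
Solving gives Q = 44.4 with consumers paying £22.8 and producers receiving £9.8 (the £13 wedge).
Revenue = t · Q = 13 · 44.4 = £577.2.

Tax revenue = £577.2.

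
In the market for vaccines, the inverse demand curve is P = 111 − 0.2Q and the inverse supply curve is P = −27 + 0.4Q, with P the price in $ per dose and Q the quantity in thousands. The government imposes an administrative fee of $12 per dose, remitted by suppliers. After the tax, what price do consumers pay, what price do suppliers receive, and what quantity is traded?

Rewrite in direct form: Qd = 555 − 5P and Qs = 2.5P + 67.5.
Before the tax: set 555 − 5P = 2.5P + 67.5 → P* = $65, Q* = 230.
With the tax collected from suppliers, supply shifts: Qs = 2.5(P − 12) + 67.5.
New equilibrium: consumers pay $69, suppliers receive $57, Q = 210. (Wedge: Pb − Ps = 12.)

Consumers pay $69; suppliers receive $57; quantity = 210.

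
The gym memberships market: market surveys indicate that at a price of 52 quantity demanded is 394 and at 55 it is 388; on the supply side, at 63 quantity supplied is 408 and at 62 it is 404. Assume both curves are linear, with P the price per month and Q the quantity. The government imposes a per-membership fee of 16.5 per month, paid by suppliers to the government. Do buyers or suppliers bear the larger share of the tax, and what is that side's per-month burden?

Buyers bear the larger share: 11 per month.

Demand slope: (388 − 394)/(55 − 52) = -2, so Qd = 498 − 2P.
Supply slope: (404 − 408)/(62 − 63) = 4, so Qs = 4P + 156.
Before the tax: set 498 − 2P = 4P + 156 → P* = 57, Q* = 384.
With the tax collected from suppliers, supply shifts: Qs = 4(P − 16.5) + 156.
New equilibrium: buyers pay 68, suppliers receive 51.5, Q = 362. (Wedge: Pb − Ps = 16.5.)
Per-month burden: buyers 11, suppliers 5.5.
Buyers take the larger share because demand is less price-elastic here (demand slope 2 vs supply slope 4).
The less price-elastic side of the market bears the larger share of a per-unit tax.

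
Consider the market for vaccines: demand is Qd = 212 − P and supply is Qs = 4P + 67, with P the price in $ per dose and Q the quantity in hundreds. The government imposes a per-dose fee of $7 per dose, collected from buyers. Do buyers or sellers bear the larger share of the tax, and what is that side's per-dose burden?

Before the tax: set 212 − P = 4P + 67 → P* = $29, Q* = 183.
With the tax collected from buyers, demand (in seller-price terms) shifts: Qd = 212 − (P + 7).
New equilibrium: buyers pay $34.6, sellers receive $27.6, Q = 177.4. (Wedge: Pb − Ps = 7.)
Per-dose burden: buyers $5.6, sellers $1.4.
Buyers take the larger share because demand is less price-elastic here (demand slope 1 vs supply slope 4).

Buyers bear the larger share: $5.6 per dose.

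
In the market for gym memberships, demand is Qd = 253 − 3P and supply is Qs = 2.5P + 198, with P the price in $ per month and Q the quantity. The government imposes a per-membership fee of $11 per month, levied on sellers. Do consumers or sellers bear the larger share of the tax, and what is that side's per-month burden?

Before the tax: set 253 − 3P = 2.5P + 198 → P* = $10, Q* = 223.
With the tax collected from sellers, supply shifts: Qs = 2.5(P − 11) + 198.
Solving gives Q = 208 with consumers paying $15 and sellers receiving $4 (the $11 wedge).
Per-month burden: consumers $5, sellers $6.
Sellers take the larger share because supply is less price-elastic here (demand slope 3 vs supply slope 2.5).

Sellers bear the larger share: $6 per month.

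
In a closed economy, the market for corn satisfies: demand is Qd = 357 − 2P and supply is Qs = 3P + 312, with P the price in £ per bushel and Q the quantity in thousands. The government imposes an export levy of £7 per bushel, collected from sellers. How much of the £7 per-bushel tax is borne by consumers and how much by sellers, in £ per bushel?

Without the tax, 357 − 2P = 3P + 312 gives 5P = 45, so P* = £9 and Q* = 339.
With the tax collected from sellers, supply shifts: Qs = 3(P − 7) + 312.
Solving gives Q = 330.6 with consumers paying £13.2 and sellers receiving £6.2 (the £7 wedge).
Burden on consumers: £4.2; on sellers: £2.8. (They sum to £7.)
The less price-elastic side of the market bears the larger share of a per-unit tax.

Consumers bear £4.2 per bushel; sellers bear £2.8 per bushel.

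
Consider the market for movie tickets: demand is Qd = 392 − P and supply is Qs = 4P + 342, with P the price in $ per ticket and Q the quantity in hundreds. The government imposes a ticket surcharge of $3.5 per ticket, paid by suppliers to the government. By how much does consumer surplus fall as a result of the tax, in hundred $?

Before the tax: set 392 − P = 4P + 342 → P* = $10, Q* = 382.
With the tax collected from suppliers, supply shifts: Qs = 4(P − 3.5) + 342.
Solving gives Q = 379.2 with consumers paying $12.8 and suppliers receiving $9.3 (the $3.5 wedge).
ΔCS is the trapezoid between Q = 379.2 and Q = 382 of height $2.8: ½ · (382 + 379.2) · 2.8 = $1065.68.

Consumer surplus falls by $1065.68 hundred.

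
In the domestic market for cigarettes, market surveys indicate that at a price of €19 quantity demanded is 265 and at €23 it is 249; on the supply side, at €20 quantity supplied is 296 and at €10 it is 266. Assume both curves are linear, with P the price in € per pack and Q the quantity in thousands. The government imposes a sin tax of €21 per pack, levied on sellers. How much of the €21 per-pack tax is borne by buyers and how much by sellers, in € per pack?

Demand slope: (249 − 265)/(23 − 19) = -4, so Qd = 341 − 4P.
Supply slope: (266 − 296)/(10 − 20) = 3, so Qs = 3P + 236.
Before the tax: set 341 − 4P = 3P + 236 → P* = €15, Q* = 281.
With the tax collected from sellers, supply shifts: Qs = 3(P − 21) + 236.
New equilibrium: buyers pay €24, sellers receive €3, Q = 245. (Wedge: Pb − Ps = 21.)
Burden on buyers: €9; on sellers: €12. (They sum to €21.)
The less price-elastic side of the market bears the larger share of a per-unit tax.

Buyers bear €9 per pack; sellers bear €12 per pack.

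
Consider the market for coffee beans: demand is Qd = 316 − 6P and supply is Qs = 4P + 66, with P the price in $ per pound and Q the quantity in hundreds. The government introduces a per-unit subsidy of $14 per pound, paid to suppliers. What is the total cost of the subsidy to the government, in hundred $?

Government outlay = $2794.4 hundred.

Without the subsidy, 316 − 6P = 4P + 66 gives 10P = 250, so P* = $25 and Q* = 166.
With a per-unit subsidy paid to suppliers, each receives P + 14 per unit sold, so supply becomes Qs = 4(P + 14) + 66.
Solving gives Q = 199.6 with consumers paying $19.4 and suppliers receiving $33.4 (the $14 wedge).
Outlay = t · Q = 14 · 199.6 = $2794.4.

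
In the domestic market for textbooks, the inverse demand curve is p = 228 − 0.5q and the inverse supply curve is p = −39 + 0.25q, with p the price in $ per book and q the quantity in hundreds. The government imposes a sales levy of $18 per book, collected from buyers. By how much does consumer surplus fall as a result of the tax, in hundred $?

Consumer surplus falls by $4128 hundred.

Rewrite in direct form: qd = 456 − 2p and qs = 4p + 156.
Before the tax: set 456 − 2p = 4p + 156 → p* = $50, q* = 356.
With the tax collected from buyers, demand (in seller-price terms) shifts: qd = 456 − 2(p + 18).
New equilibrium: buyers pay $62, suppliers receive $44, q = 332. (Wedge: pb − ps = 18.)
ΔCS is the trapezoid between Q = 332 and Q = 356 of height $12: ½ · (356 + 332) · 12 = $4128.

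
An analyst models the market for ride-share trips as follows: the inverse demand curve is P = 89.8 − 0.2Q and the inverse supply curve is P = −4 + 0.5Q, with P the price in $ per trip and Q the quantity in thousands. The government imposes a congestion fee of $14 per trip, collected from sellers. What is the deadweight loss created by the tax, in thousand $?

Deadweight loss = $140 thousand.

Inverting to Q(P) form: Qd = 449 − 5P; Qs = 2P + 8.
Without the tax, 449 − 5P = 2P + 8 gives 7P = 441, so P* = $63 and Q* = 134.
With the tax collected from sellers, supply shifts: Qs = 2(P − 14) + 8.
Solving gives Q = 114 with buyers paying $67 and sellers receiving $53 (the $14 wedge).
Quantity falls by |ΔQ| = |134 − 114| = 20.
DWL = ½ · t · |ΔQ| = ½ · 14 · 20 = $140.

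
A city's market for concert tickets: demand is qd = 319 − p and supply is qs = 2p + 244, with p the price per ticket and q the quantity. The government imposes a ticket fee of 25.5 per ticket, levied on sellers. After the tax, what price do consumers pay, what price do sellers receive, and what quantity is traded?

Consumers pay 42; sellers receive 16.5; quantity = 277.

Before the tax: set 319 − p = 2p + 244 → p* = 25, q* = 294.
With the tax collected from sellers, supply shifts: qs = 2(p − 25.5) + 244.
New equilibrium: consumers pay 42, sellers receive 16.5, q = 277. (Wedge: pb − ps = 25.5.)
The less price-elastic side of the market bears the larger share of a per-unit tax.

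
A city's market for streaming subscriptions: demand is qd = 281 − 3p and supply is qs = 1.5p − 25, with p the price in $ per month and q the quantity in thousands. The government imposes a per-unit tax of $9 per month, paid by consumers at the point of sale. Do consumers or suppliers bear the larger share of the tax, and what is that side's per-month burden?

Without the tax, 281 − 3p = 1.5p − 25 gives 4.5p = 306, so p* = $68 and q* = 77.
With the tax collected from consumers, demand (in seller-price terms) shifts: qd = 281 − 3(p + 9).
Solving gives q = 68 with consumers paying $71 and suppliers receiving $62 (the $9 wedge).
Per-month burden: consumers $3, suppliers $6.
Suppliers take the larger share because supply is less price-elastic here (demand slope 3 vs supply slope 1.5).
The less price-elastic side of the market bears the larger share of a per-unit tax.

Suppliers bear the larger share: $6 per month.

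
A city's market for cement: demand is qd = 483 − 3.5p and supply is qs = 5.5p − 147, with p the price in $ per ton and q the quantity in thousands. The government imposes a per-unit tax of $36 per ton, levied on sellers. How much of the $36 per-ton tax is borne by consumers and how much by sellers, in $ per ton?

Consumers bear $22 per ton; sellers bear $14 per ton.

Before the tax: set 483 − 3.5p = 5.5p − 147 → p* = $70, q* = 238.
With the tax collected from sellers, supply shifts: qs = 5.5(p − 36) − 147.
Solving gives q = 161 with consumers paying $92 and sellers receiving $56 (the $36 wedge).
Burden on consumers: $22; on sellers: $14. (They sum to $36.)
The less price-elastic side of the market bears the larger share of a per-unit tax.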